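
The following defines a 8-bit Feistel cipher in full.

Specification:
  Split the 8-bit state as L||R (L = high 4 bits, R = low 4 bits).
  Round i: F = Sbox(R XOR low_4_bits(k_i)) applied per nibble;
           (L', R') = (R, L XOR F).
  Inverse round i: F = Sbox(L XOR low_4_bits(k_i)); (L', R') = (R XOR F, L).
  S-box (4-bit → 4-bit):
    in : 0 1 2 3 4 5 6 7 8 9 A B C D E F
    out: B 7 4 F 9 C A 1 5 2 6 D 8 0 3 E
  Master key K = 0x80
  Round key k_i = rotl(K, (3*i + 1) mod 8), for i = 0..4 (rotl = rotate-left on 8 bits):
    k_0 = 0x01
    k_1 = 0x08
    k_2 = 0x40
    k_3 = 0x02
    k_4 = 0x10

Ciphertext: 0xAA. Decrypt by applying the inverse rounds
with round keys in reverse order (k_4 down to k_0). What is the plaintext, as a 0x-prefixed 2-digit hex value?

0xA3

s_0 = ciphertext = 0xAA
s_1 = InvRound(s_0, k_4) = 0xCA
s_2 = InvRound(s_1, k_3) = 0x9C
s_3 = InvRound(s_2, k_2) = 0xE9
s_4 = InvRound(s_3, k_1) = 0x3E
s_5 = InvRound(s_4, k_0) = 0xA3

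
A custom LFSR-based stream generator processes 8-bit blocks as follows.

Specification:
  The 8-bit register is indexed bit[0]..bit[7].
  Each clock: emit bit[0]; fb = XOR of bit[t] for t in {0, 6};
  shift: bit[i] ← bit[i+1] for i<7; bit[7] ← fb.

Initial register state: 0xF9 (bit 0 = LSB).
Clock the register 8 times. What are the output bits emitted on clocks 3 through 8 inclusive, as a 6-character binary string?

011111

reg_0 = 0xF9
clock 1: out=1, reg = 0x7C
clock 2: out=0, reg = 0xBE
clock 3: out=0, reg = 0x5F
clock 4: out=1, reg = 0x2F
clock 5: out=1, reg = 0x97
clock 6: out=1, reg = 0xCB
clock 7: out=1, reg = 0x65
clock 8: out=1, reg = 0x32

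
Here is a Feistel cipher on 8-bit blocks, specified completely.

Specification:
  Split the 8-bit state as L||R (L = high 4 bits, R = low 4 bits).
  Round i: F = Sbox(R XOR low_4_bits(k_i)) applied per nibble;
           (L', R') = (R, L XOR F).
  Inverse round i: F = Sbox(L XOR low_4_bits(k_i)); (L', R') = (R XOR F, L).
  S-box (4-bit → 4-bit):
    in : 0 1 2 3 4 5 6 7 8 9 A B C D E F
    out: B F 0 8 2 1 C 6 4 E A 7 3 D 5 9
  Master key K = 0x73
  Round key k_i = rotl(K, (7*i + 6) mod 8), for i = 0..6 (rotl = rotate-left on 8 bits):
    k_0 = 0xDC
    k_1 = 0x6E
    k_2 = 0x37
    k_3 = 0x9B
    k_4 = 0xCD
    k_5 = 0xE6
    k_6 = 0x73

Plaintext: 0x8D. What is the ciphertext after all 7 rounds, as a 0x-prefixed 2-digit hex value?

0x44

s_0 = plaintext = 0x8D
s_1 = Round(s_0, k_0) = 0xD7
s_2 = Round(s_1, k_1) = 0x73
s_3 = Round(s_2, k_2) = 0x35
s_4 = Round(s_3, k_3) = 0x56
s_5 = Round(s_4, k_4) = 0x62
s_6 = Round(s_5, k_5) = 0x24
s_7 = Round(s_6, k_6) = 0x44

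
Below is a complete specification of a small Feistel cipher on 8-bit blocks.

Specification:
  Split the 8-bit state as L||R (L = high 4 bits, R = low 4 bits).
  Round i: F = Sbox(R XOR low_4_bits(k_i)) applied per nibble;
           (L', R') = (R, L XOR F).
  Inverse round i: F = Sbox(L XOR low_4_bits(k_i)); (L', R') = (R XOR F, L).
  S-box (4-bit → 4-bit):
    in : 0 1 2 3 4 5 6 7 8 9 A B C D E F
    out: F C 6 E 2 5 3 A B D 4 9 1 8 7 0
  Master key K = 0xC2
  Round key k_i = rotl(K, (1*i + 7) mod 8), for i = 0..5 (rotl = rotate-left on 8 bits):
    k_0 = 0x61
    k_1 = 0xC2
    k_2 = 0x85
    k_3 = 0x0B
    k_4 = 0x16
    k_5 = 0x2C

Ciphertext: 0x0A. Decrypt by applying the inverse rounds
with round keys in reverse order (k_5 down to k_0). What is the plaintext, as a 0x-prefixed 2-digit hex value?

s_0 = ciphertext = 0x0A
s_1 = InvRound(s_0, k_5) = 0xB0
s_2 = InvRound(s_1, k_4) = 0x8B
s_3 = InvRound(s_2, k_3) = 0x58
s_4 = InvRound(s_3, k_2) = 0x75
s_5 = InvRound(s_4, k_1) = 0x07
s_6 = InvRound(s_5, k_0) = 0xB0

0xB0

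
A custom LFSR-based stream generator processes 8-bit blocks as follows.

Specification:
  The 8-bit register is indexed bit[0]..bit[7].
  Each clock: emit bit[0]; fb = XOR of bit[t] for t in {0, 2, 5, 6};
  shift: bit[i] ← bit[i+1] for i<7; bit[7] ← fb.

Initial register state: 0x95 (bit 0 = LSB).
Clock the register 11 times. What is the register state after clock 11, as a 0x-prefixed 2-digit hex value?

reg_0 = 0x95
clock 1: out=1, reg = 0x4A
clock 2: out=0, reg = 0xA5
clock 3: out=1, reg = 0xD2
clock 4: out=0, reg = 0xE9
clock 5: out=1, reg = 0xF4
clock 6: out=0, reg = 0xFA
clock 7: out=0, reg = 0x7D
clock 8: out=1, reg = 0x3E
clock 9: out=0, reg = 0x1F
clock 10: out=1, reg = 0x0F
clock 11: out=1, reg = 0x07

0x07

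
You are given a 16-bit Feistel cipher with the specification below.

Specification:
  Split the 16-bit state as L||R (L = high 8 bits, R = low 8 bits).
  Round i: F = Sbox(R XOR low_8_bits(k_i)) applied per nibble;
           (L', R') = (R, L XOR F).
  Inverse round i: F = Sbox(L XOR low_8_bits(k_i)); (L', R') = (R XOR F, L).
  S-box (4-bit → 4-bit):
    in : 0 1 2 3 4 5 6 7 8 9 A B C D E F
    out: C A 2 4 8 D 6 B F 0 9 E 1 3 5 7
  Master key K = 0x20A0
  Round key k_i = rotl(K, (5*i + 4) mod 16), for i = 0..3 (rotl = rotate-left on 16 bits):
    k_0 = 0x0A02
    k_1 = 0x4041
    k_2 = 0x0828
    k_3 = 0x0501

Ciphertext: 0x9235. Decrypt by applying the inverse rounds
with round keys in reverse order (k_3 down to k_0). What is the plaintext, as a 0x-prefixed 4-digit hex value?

0xC985

s_0 = ciphertext = 0x9235
s_1 = InvRound(s_0, k_3) = 0x3192
s_2 = InvRound(s_1, k_2) = 0x3231
s_3 = InvRound(s_2, k_1) = 0x8532
s_4 = InvRound(s_3, k_0) = 0xC985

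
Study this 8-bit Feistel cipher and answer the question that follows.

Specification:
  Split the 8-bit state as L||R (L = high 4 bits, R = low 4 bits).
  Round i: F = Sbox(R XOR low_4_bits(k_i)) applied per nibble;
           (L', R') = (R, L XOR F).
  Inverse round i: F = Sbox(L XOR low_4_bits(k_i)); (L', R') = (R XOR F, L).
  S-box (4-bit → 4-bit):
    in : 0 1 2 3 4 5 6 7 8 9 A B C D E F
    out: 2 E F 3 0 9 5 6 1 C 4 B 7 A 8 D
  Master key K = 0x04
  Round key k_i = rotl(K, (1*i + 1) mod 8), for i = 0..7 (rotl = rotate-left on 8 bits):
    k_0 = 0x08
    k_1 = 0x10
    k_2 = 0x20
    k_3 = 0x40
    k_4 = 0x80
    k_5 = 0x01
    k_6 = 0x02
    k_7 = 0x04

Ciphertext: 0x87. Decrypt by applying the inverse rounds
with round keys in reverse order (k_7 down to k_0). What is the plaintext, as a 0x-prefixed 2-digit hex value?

0xDD

s_0 = ciphertext = 0x87
s_1 = InvRound(s_0, k_7) = 0x08
s_2 = InvRound(s_1, k_6) = 0x70
s_3 = InvRound(s_2, k_5) = 0x57
s_4 = InvRound(s_3, k_4) = 0xE5
s_5 = InvRound(s_4, k_3) = 0xDE
s_6 = InvRound(s_5, k_2) = 0x4D
s_7 = InvRound(s_6, k_1) = 0xD4
s_8 = InvRound(s_7, k_0) = 0xDD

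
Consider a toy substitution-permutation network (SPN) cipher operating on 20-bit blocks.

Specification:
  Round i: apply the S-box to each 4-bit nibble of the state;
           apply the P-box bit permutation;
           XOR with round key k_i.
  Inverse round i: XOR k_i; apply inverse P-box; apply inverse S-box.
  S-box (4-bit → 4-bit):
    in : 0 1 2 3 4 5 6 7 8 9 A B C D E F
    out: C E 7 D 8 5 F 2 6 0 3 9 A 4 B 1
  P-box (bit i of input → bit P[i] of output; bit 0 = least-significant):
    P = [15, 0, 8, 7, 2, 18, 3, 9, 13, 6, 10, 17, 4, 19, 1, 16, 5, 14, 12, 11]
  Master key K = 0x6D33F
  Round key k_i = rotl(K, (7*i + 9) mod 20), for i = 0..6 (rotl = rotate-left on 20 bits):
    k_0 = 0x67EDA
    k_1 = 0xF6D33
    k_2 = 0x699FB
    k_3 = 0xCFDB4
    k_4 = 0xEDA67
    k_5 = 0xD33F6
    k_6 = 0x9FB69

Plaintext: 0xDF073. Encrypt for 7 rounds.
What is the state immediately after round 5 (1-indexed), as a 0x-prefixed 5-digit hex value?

0x0397E

s_0 = plaintext = 0xDF073
s_1 = Round(s_0, k_0) = 0x0EB4A
s_2 = Round(s_1, k_1) = 0x4D722
s_3 = Round(s_2, k_2) = 0x210B4
s_4 = Round(s_3, k_3) = 0x7AB12
s_5 = Round(s_4, k_4) = 0x0397E
s_6 = Round(s_5, k_5) = 0x8AB65
s_7 = Round(s_6, k_6) = 0x70875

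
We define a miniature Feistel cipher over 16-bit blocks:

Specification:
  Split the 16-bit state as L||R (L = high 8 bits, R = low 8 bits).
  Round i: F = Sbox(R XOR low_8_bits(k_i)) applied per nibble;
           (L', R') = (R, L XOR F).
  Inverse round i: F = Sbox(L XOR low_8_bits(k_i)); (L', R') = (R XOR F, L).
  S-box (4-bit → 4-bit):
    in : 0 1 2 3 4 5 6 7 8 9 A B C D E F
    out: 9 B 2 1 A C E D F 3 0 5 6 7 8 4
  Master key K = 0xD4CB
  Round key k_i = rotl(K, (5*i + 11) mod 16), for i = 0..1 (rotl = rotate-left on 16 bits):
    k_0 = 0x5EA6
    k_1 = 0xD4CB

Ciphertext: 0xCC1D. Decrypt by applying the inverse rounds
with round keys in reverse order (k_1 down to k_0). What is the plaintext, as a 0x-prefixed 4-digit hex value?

0xE280

s_0 = ciphertext = 0xCC1D
s_1 = InvRound(s_0, k_1) = 0x80CC
s_2 = InvRound(s_1, k_0) = 0xE280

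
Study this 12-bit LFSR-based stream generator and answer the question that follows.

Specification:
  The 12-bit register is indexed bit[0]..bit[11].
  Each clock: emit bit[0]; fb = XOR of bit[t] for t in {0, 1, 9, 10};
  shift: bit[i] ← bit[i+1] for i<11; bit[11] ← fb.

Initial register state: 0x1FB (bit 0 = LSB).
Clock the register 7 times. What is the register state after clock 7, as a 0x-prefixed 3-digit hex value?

reg_0 = 0x1FB
clock 1: out=1, reg = 0x0FD
clock 2: out=1, reg = 0x87E
clock 3: out=0, reg = 0xC3F
clock 4: out=1, reg = 0xE1F
clock 5: out=1, reg = 0x70F
clock 6: out=1, reg = 0x387
clock 7: out=1, reg = 0x9C3

0x9C3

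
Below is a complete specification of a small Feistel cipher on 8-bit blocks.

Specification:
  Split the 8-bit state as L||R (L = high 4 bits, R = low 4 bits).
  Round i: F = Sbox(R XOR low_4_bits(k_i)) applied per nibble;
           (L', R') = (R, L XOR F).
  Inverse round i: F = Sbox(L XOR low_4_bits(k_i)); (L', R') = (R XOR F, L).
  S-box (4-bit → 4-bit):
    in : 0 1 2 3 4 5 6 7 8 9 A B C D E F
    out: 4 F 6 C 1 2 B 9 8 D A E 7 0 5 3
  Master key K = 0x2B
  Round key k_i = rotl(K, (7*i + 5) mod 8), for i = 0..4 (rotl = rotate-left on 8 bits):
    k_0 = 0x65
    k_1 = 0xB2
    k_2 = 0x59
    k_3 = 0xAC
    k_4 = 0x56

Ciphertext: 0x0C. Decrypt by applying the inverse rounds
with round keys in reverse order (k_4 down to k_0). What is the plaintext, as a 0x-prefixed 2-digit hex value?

s_0 = ciphertext = 0x0C
s_1 = InvRound(s_0, k_4) = 0x70
s_2 = InvRound(s_1, k_3) = 0xE7
s_3 = InvRound(s_2, k_2) = 0xEE
s_4 = InvRound(s_3, k_1) = 0x9E
s_5 = InvRound(s_4, k_0) = 0x99

0x99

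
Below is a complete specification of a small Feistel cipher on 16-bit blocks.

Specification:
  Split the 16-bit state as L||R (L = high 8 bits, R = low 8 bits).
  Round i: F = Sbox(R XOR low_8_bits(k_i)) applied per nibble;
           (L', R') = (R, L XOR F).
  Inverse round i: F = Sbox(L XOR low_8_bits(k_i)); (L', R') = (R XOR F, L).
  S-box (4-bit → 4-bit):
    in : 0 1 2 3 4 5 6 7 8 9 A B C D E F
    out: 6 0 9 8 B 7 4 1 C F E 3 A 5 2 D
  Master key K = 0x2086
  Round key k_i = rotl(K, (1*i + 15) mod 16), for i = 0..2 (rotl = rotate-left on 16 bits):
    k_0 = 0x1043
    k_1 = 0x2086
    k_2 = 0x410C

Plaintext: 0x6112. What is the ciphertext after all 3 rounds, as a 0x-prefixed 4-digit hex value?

0xE33C

s_0 = plaintext = 0x6112
s_1 = Round(s_0, k_0) = 0x1211
s_2 = Round(s_1, k_1) = 0x11E3
s_3 = Round(s_2, k_2) = 0xE33C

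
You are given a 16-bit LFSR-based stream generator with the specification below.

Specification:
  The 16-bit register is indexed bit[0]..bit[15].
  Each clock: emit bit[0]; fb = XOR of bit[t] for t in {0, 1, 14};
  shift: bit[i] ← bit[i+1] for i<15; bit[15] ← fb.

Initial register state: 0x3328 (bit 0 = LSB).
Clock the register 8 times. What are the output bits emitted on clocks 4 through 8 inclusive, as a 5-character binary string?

reg_0 = 0x3328
clock 1: out=0, reg = 0x1994
clock 2: out=0, reg = 0x0CCA
clock 3: out=0, reg = 0x8665
clock 4: out=1, reg = 0xC332
clock 5: out=0, reg = 0x6199
clock 6: out=1, reg = 0x30CC
clock 7: out=0, reg = 0x1866
clock 8: out=0, reg = 0x8C33

10100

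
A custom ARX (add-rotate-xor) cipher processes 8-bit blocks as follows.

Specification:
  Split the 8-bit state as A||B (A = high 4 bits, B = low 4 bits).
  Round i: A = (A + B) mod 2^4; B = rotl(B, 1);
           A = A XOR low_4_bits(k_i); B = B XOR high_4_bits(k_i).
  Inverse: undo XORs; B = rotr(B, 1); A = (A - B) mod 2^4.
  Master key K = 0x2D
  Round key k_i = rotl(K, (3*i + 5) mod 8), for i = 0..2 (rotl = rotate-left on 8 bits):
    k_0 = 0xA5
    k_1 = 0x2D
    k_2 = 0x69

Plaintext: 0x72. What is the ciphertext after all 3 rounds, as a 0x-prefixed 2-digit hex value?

s_0 = plaintext = 0x72
s_1 = Round(s_0, k_0) = 0xCE
s_2 = Round(s_1, k_1) = 0x7F
s_3 = Round(s_2, k_2) = 0xF9

0xF9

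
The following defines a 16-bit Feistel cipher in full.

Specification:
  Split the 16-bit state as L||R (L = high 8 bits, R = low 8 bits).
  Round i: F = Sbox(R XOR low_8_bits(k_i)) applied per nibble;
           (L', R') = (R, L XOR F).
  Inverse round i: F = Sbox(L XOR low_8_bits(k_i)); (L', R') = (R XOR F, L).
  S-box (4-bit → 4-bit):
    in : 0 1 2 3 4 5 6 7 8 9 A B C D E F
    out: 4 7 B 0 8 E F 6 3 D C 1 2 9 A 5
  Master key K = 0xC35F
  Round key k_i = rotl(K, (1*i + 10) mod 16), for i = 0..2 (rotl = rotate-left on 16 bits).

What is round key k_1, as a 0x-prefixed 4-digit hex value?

0xFE1A

K = 0xC35F
k_0 = rotl(K, (1*0+10) mod 16) = rotl(K, 10) = 0x7F0D
k_1 = rotl(K, (1*1+10) mod 16) = rotl(K, 11) = 0xFE1A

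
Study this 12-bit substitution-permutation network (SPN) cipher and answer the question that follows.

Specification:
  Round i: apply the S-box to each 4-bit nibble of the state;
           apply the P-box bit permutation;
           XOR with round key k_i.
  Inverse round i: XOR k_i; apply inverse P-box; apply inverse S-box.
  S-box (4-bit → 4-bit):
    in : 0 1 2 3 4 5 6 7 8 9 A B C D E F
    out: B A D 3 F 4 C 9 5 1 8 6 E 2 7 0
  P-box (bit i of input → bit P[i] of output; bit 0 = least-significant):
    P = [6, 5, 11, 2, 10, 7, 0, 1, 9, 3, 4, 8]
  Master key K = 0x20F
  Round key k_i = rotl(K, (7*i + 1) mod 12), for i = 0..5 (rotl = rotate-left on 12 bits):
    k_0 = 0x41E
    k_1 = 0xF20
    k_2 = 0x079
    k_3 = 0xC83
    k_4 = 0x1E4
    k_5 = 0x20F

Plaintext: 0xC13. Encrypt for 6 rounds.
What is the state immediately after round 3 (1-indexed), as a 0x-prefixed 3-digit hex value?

s_0 = plaintext = 0xC13
s_1 = Round(s_0, k_0) = 0x5E4
s_2 = Round(s_1, k_1) = 0x3D5
s_3 = Round(s_2, k_2) = 0xAF1
s_4 = Round(s_3, k_3) = 0xDA7
s_5 = Round(s_4, k_4) = 0x1AA
s_6 = Round(s_5, k_5) = 0x301

0xAF1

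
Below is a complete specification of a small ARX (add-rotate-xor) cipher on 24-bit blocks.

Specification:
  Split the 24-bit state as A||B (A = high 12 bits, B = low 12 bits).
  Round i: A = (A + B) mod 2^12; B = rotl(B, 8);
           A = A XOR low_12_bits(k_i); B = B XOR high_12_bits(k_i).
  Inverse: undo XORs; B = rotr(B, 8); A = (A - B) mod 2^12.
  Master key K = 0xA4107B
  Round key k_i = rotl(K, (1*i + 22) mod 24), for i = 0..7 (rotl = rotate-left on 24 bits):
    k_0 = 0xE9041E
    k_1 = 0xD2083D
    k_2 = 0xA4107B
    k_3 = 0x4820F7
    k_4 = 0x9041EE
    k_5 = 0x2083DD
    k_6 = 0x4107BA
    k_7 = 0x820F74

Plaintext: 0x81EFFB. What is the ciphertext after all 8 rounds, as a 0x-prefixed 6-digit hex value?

0x8215C3

s_0 = plaintext = 0x81EFFB
s_1 = Round(s_0, k_0) = 0xC0756F
s_2 = Round(s_1, k_1) = 0x94B276
s_3 = Round(s_2, k_2) = 0xBBAC66
s_4 = Round(s_3, k_3) = 0x8D7244
s_5 = Round(s_4, k_4) = 0xAF5D20
s_6 = Round(s_5, k_5) = 0xBC82DA
s_7 = Round(s_6, k_6) = 0x918E3D
s_8 = Round(s_7, k_7) = 0x8215C3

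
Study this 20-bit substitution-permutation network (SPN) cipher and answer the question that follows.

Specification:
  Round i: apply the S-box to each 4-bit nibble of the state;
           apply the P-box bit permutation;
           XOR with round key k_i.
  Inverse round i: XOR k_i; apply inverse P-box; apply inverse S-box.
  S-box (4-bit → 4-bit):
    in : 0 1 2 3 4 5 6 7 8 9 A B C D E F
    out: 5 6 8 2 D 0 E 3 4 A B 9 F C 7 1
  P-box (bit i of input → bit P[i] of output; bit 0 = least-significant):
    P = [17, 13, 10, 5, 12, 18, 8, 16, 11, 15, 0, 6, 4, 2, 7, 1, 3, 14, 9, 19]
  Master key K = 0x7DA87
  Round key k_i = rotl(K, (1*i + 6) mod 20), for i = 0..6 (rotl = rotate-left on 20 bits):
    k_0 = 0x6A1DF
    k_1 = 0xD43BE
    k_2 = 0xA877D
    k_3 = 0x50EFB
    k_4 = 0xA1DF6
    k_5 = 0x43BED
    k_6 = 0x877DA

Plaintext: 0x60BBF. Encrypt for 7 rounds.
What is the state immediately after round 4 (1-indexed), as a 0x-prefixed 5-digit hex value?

0xB5883

s_0 = plaintext = 0x60BBF
s_1 = Round(s_0, k_0) = 0xDFB0F
s_2 = Round(s_1, k_1) = 0x758EE
s_3 = Round(s_2, k_2) = 0xCF274
s_4 = Round(s_3, k_3) = 0xB5883
s_5 = Round(s_4, k_4) = 0x23CFF
s_6 = Round(s_5, k_5) = 0xEA3A8
s_7 = Round(s_6, k_6) = 0xDA1C4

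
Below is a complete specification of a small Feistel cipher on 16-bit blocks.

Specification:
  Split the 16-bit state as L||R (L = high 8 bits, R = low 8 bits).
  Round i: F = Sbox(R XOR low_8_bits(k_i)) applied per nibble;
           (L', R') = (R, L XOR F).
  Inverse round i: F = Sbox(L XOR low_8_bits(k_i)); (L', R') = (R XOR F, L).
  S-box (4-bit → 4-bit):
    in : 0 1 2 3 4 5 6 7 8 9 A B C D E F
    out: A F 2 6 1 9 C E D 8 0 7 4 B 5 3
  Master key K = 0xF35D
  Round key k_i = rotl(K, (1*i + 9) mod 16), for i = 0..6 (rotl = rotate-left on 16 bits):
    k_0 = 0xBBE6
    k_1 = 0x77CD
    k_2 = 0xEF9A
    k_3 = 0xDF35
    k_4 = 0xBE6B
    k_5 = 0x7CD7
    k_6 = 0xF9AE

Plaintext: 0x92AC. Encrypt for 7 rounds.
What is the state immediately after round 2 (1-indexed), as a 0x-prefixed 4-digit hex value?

s_0 = plaintext = 0x92AC
s_1 = Round(s_0, k_0) = 0xAC82
s_2 = Round(s_1, k_1) = 0x82BF
s_3 = Round(s_2, k_2) = 0xBFAB
s_4 = Round(s_3, k_3) = 0xAB3A
s_5 = Round(s_4, k_4) = 0x3A34
s_6 = Round(s_5, k_5) = 0x346C
s_7 = Round(s_6, k_6) = 0x6C76

0x82BF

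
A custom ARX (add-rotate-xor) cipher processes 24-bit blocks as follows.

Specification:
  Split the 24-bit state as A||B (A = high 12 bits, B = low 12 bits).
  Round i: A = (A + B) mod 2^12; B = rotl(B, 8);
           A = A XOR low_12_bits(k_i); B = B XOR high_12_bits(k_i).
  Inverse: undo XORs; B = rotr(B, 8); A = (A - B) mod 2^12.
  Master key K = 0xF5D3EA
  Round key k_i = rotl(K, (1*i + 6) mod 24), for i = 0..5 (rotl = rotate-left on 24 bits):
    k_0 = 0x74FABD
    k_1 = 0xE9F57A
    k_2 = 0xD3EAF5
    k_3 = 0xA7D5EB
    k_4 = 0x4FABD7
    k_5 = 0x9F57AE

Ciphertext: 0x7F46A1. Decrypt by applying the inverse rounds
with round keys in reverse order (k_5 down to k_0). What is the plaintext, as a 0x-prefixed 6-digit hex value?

s_0 = ciphertext = 0x7F46A1
s_1 = InvRound(s_0, k_5) = 0xB0B54F
s_2 = InvRound(s_1, k_4) = 0x58BB51
s_3 = InvRound(s_2, k_3) = 0xD9F2C1
s_4 = InvRound(s_3, k_2) = 0x76BFFF
s_5 = InvRound(s_4, k_1) = 0xC10601
s_6 = InvRound(s_5, k_0) = 0x1CC4E1

0x1CC4E1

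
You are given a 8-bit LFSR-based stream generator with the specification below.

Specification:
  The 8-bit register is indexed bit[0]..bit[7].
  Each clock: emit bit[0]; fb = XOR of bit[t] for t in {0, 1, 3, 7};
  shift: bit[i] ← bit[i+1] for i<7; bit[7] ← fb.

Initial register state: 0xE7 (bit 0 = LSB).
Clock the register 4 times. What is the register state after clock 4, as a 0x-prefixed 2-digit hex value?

reg_0 = 0xE7
clock 1: out=1, reg = 0xF3
clock 2: out=1, reg = 0xF9
clock 3: out=1, reg = 0xFC
clock 4: out=0, reg = 0x7E

0x7E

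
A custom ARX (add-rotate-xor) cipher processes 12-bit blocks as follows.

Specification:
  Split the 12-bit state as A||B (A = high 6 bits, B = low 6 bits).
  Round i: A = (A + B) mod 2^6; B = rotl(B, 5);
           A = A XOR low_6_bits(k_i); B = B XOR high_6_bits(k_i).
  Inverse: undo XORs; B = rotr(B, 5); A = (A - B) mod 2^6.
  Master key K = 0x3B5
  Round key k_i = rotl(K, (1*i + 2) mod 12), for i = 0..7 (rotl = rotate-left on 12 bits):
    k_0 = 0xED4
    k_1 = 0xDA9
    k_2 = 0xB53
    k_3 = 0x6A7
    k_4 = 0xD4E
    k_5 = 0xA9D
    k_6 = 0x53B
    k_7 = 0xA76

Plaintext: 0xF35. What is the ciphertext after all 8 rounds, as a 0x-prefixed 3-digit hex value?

0xF83

s_0 = plaintext = 0xF35
s_1 = Round(s_0, k_0) = 0x941
s_2 = Round(s_1, k_1) = 0x3D6
s_3 = Round(s_2, k_2) = 0xDA6
s_4 = Round(s_3, k_3) = 0xEC9
s_5 = Round(s_4, k_4) = 0x291
s_6 = Round(s_5, k_5) = 0x182
s_7 = Round(s_6, k_6) = 0xCD5
s_8 = Round(s_7, k_7) = 0xF83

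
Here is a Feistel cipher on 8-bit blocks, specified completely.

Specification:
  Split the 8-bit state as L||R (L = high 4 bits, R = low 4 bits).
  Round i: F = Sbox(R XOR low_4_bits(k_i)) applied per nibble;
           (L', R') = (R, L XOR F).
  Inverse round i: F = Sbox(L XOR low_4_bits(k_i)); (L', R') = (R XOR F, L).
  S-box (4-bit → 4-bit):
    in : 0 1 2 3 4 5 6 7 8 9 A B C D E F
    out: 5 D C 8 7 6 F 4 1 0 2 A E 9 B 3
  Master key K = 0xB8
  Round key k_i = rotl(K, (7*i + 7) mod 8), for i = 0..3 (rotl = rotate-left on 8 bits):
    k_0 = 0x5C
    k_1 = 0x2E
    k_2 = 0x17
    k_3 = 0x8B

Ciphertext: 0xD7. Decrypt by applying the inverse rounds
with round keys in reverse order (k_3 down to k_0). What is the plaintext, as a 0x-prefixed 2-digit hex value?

0x3D

s_0 = ciphertext = 0xD7
s_1 = InvRound(s_0, k_3) = 0x8D
s_2 = InvRound(s_1, k_2) = 0xE8
s_3 = InvRound(s_2, k_1) = 0xDE
s_4 = InvRound(s_3, k_0) = 0x3D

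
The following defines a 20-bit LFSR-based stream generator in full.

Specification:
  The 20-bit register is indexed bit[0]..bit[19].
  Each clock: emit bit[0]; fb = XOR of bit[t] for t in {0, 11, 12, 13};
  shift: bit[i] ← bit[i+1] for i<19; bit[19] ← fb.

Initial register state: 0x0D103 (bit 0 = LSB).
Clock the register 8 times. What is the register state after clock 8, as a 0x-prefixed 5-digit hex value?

0x120D1

reg_0 = 0x0D103
clock 1: out=1, reg = 0x06881
clock 2: out=1, reg = 0x83440
clock 3: out=0, reg = 0x41A20
clock 4: out=0, reg = 0x20D10
clock 5: out=0, reg = 0x90688
clock 6: out=0, reg = 0x48344
clock 7: out=0, reg = 0x241A2
clock 8: out=0, reg = 0x120D1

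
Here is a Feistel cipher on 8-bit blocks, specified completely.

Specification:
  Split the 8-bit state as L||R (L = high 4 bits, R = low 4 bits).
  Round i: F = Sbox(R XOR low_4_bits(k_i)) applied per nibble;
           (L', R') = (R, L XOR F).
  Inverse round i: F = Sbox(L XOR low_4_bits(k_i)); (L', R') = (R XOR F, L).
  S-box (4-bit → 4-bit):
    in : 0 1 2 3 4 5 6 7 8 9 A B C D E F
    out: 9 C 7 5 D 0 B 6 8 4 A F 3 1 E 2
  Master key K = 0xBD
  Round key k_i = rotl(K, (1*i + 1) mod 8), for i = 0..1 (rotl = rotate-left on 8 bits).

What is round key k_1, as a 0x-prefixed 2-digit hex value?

K = 0xBD
k_0 = rotl(K, (1*0+1) mod 8) = rotl(K, 1) = 0x7B
k_1 = rotl(K, (1*1+1) mod 8) = rotl(K, 2) = 0xF6

0xF6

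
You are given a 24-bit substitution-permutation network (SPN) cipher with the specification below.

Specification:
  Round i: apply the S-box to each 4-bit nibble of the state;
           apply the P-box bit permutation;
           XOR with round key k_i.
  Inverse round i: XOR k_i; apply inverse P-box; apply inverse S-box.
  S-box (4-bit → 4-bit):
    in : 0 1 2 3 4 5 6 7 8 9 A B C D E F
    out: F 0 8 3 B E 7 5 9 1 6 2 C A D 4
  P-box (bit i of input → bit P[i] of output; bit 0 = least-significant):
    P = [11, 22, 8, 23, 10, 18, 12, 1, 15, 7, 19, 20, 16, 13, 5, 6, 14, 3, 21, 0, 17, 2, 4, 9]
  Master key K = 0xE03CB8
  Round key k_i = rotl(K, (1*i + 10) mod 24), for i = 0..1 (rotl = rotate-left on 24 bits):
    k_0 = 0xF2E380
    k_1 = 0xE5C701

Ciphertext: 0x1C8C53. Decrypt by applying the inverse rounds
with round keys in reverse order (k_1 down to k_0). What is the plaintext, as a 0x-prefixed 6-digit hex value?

0x276D37

s_0 = ciphertext = 0x1C8C53
s_1 = InvRound(s_0, k_1) = 0xC78C20
s_2 = InvRound(s_1, k_0) = 0x276D37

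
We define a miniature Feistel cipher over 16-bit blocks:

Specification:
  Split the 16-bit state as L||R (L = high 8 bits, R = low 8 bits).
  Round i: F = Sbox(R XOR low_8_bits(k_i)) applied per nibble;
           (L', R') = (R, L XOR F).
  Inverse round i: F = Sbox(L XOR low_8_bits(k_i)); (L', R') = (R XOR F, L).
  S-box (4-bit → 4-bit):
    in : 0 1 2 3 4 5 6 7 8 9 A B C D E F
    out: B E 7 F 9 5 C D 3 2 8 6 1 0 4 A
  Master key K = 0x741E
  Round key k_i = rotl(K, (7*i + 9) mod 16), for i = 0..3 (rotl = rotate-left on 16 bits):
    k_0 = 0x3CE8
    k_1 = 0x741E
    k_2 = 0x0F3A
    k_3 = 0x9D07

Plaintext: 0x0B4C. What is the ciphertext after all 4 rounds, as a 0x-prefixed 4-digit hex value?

s_0 = plaintext = 0x0B4C
s_1 = Round(s_0, k_0) = 0x4C82
s_2 = Round(s_1, k_1) = 0x826D
s_3 = Round(s_2, k_2) = 0x6DDF
s_4 = Round(s_3, k_3) = 0xDF6E

0xDF6E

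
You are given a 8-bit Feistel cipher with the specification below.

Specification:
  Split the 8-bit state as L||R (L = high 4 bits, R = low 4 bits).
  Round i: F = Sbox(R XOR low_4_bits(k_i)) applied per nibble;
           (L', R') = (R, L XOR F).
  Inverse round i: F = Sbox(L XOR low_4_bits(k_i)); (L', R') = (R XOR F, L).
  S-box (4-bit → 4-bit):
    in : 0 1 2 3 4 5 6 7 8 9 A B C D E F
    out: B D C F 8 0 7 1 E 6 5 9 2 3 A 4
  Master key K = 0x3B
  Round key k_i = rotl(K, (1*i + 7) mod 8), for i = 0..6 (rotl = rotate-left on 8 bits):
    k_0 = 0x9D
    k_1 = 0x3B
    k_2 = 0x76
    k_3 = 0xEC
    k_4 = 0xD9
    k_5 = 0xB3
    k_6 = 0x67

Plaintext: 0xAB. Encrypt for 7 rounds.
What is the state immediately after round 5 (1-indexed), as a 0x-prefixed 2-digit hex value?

s_0 = plaintext = 0xAB
s_1 = Round(s_0, k_0) = 0xBD
s_2 = Round(s_1, k_1) = 0xDC
s_3 = Round(s_2, k_2) = 0xC8
s_4 = Round(s_3, k_3) = 0x84
s_5 = Round(s_4, k_4) = 0x4B
s_6 = Round(s_5, k_5) = 0xBA
s_7 = Round(s_6, k_6) = 0xA8

0x4B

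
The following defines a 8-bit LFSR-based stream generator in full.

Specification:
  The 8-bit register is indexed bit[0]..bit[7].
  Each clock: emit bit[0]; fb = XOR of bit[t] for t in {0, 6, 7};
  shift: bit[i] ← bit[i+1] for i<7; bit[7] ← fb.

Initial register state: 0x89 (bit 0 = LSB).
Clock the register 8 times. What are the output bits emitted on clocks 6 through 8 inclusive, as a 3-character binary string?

reg_0 = 0x89
clock 1: out=1, reg = 0x44
clock 2: out=0, reg = 0xA2
clock 3: out=0, reg = 0xD1
clock 4: out=1, reg = 0xE8
clock 5: out=0, reg = 0x74
clock 6: out=0, reg = 0xBA
clock 7: out=0, reg = 0xDD
clock 8: out=1, reg = 0xEE

001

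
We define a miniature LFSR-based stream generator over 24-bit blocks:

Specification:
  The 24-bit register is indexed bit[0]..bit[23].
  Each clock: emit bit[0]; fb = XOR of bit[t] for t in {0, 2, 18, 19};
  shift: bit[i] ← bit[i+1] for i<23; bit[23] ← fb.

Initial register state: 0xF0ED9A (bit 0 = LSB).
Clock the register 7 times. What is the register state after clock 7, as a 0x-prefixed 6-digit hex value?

reg_0 = 0xF0ED9A
clock 1: out=0, reg = 0x7876CD
clock 2: out=1, reg = 0xBC3B66
clock 3: out=0, reg = 0xDE1DB3
clock 4: out=1, reg = 0xEF0ED9
clock 5: out=1, reg = 0xF7876C
clock 6: out=0, reg = 0x7BC3B6
clock 7: out=0, reg = 0x3DE1DB

0x3DE1DB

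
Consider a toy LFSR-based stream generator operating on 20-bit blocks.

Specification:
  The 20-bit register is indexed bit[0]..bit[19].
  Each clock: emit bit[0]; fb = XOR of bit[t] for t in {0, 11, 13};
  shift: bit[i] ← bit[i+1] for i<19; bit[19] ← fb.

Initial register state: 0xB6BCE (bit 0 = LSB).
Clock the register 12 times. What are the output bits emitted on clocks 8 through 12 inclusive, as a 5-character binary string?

11101

reg_0 = 0xB6BCE
clock 1: out=0, reg = 0x5B5E7
clock 2: out=1, reg = 0x2DAF3
clock 3: out=1, reg = 0x16D79
clock 4: out=1, reg = 0x8B6BC
clock 5: out=0, reg = 0xC5B5E
clock 6: out=0, reg = 0xE2DAF
clock 7: out=1, reg = 0xF16D7
clock 8: out=1, reg = 0xF8B6B
clock 9: out=1, reg = 0x7C5B5
clock 10: out=1, reg = 0xBE2DA
clock 11: out=0, reg = 0xDF16D
clock 12: out=1, reg = 0x6F8B6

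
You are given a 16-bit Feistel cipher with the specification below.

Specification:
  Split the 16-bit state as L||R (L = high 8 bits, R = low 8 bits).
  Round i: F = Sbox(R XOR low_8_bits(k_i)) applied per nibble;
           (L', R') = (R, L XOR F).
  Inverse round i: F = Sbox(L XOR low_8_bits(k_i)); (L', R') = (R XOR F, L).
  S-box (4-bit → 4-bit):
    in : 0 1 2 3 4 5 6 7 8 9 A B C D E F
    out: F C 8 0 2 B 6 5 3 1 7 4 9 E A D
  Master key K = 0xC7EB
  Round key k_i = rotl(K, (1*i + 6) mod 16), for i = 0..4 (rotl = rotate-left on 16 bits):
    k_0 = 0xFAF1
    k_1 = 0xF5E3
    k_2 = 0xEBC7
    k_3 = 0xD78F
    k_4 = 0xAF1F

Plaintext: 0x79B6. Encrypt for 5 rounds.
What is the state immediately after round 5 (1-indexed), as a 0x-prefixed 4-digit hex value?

0x1CA5

s_0 = plaintext = 0x79B6
s_1 = Round(s_0, k_0) = 0xB65C
s_2 = Round(s_1, k_1) = 0x5CFB
s_3 = Round(s_2, k_2) = 0xFB55
s_4 = Round(s_3, k_3) = 0x551C
s_5 = Round(s_4, k_4) = 0x1CA5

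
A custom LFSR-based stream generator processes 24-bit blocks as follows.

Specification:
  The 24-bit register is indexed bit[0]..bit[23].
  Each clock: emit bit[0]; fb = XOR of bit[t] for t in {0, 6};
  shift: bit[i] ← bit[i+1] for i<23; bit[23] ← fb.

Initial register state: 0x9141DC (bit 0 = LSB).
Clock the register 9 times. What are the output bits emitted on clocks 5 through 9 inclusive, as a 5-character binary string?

reg_0 = 0x9141DC
clock 1: out=0, reg = 0xC8A0EE
clock 2: out=0, reg = 0xE45077
clock 3: out=1, reg = 0x72283B
clock 4: out=1, reg = 0xB9141D
clock 5: out=1, reg = 0xDC8A0E
clock 6: out=0, reg = 0x6E4507
clock 7: out=1, reg = 0xB72283
clock 8: out=1, reg = 0xDB9141
clock 9: out=1, reg = 0x6DC8A0

10111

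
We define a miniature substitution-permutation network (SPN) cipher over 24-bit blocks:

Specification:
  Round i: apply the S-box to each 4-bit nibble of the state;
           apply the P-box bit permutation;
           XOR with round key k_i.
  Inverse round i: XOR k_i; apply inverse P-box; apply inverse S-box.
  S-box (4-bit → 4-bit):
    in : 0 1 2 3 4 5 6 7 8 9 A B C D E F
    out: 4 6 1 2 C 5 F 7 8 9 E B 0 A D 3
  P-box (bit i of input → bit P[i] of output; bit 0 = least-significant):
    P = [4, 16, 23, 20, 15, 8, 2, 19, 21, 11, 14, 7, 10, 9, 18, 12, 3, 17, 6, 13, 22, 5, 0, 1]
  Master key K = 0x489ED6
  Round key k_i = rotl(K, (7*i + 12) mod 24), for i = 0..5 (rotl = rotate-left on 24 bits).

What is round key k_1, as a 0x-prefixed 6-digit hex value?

K = 0x489ED6
k_0 = rotl(K, (7*0+12) mod 24) = rotl(K, 12) = 0xED6489
k_1 = rotl(K, (7*1+12) mod 24) = rotl(K, 19) = 0xB244F6

0xB244F6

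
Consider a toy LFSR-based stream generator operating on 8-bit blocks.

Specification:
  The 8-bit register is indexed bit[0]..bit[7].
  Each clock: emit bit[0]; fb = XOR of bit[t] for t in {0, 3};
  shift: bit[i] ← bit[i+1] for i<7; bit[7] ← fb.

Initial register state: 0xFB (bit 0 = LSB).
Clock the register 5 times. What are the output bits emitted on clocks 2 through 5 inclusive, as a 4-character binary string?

1011

reg_0 = 0xFB
clock 1: out=1, reg = 0x7D
clock 2: out=1, reg = 0x3E
clock 3: out=0, reg = 0x9F
clock 4: out=1, reg = 0x4F
clock 5: out=1, reg = 0x27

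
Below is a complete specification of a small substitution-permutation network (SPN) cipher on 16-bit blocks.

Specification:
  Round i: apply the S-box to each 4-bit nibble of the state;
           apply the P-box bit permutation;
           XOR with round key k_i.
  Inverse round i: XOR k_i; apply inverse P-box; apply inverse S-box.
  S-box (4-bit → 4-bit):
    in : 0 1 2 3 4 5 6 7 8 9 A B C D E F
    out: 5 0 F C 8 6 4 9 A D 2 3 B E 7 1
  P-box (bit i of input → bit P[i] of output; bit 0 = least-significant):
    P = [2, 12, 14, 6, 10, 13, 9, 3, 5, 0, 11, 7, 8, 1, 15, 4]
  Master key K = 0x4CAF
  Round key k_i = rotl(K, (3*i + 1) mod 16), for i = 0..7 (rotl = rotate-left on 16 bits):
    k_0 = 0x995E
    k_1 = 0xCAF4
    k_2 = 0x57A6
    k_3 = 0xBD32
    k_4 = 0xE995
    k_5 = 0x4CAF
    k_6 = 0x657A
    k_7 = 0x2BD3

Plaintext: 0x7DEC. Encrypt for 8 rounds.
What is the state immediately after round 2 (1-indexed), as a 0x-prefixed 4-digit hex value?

s_0 = plaintext = 0x7DEC
s_1 = Round(s_0, k_0) = 0xA68B
s_2 = Round(s_1, k_1) = 0xF2FA
s_3 = Round(s_2, k_2) = 0x4A07
s_4 = Round(s_3, k_3) = 0xBB67
s_5 = Round(s_4, k_4) = 0xEAF2
s_6 = Round(s_5, k_5) = 0x99E8
s_7 = Round(s_6, k_6) = 0xDA8A
s_8 = Round(s_7, k_7) = 0x9BC8

0xF2FA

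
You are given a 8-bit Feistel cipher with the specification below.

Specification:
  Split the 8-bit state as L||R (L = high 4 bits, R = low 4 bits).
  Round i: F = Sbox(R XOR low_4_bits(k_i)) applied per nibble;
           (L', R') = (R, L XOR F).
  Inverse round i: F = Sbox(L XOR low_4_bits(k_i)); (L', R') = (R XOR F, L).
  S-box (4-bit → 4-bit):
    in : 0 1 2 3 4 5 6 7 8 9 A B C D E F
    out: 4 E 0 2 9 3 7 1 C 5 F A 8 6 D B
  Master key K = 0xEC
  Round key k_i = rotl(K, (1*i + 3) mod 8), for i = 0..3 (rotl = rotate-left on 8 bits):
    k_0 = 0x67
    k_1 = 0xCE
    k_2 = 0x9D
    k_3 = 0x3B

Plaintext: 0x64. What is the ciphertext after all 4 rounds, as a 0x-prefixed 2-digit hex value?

s_0 = plaintext = 0x64
s_1 = Round(s_0, k_0) = 0x44
s_2 = Round(s_1, k_1) = 0x4B
s_3 = Round(s_2, k_2) = 0xB3
s_4 = Round(s_3, k_3) = 0x37

0x37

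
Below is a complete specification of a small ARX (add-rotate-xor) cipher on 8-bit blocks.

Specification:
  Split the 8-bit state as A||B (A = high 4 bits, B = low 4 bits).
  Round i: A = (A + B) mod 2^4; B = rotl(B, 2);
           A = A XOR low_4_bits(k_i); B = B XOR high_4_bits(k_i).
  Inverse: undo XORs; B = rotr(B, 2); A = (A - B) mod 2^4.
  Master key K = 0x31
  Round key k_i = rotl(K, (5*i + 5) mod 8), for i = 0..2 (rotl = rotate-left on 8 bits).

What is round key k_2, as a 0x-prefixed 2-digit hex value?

K = 0x31
k_0 = rotl(K, (5*0+5) mod 8) = rotl(K, 5) = 0x26
k_1 = rotl(K, (5*1+5) mod 8) = rotl(K, 2) = 0xC4
k_2 = rotl(K, (5*2+5) mod 8) = rotl(K, 7) = 0x98

0x98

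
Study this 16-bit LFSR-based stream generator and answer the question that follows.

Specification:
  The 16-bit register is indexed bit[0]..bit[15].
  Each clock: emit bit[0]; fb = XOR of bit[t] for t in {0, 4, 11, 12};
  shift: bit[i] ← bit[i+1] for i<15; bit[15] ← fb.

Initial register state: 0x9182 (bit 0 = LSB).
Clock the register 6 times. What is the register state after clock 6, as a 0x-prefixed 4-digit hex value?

reg_0 = 0x9182
clock 1: out=0, reg = 0xC8C1
clock 2: out=1, reg = 0x6460
clock 3: out=0, reg = 0x3230
clock 4: out=0, reg = 0x1918
clock 5: out=0, reg = 0x8C8C
clock 6: out=0, reg = 0xC646

0xC646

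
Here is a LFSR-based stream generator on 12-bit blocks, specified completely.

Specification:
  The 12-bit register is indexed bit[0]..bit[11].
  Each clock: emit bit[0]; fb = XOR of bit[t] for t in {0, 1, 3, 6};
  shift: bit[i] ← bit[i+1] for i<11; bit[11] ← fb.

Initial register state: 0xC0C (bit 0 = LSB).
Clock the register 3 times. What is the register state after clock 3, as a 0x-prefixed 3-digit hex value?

0x781

reg_0 = 0xC0C
clock 1: out=0, reg = 0xE06
clock 2: out=0, reg = 0xF03
clock 3: out=1, reg = 0x781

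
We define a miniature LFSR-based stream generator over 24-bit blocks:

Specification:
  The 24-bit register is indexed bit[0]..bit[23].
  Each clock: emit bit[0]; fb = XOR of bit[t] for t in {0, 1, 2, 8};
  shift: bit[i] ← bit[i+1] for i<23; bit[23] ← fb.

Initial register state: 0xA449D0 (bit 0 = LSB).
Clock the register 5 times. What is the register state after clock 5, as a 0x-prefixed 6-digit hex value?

reg_0 = 0xA449D0
clock 1: out=0, reg = 0xD224E8
clock 2: out=0, reg = 0x691274
clock 3: out=0, reg = 0xB4893A
clock 4: out=0, reg = 0x5A449D
clock 5: out=1, reg = 0x2D224E

0x2D224E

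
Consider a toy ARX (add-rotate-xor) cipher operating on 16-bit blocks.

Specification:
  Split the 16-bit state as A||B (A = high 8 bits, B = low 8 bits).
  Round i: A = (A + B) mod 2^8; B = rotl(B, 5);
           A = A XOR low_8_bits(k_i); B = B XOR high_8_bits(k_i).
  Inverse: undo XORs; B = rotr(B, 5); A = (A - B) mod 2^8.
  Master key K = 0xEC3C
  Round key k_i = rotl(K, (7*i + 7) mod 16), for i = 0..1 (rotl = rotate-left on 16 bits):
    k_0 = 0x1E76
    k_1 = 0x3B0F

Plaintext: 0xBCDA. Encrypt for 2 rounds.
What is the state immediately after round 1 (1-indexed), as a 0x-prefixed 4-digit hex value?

0xE045

s_0 = plaintext = 0xBCDA
s_1 = Round(s_0, k_0) = 0xE045
s_2 = Round(s_1, k_1) = 0x2A93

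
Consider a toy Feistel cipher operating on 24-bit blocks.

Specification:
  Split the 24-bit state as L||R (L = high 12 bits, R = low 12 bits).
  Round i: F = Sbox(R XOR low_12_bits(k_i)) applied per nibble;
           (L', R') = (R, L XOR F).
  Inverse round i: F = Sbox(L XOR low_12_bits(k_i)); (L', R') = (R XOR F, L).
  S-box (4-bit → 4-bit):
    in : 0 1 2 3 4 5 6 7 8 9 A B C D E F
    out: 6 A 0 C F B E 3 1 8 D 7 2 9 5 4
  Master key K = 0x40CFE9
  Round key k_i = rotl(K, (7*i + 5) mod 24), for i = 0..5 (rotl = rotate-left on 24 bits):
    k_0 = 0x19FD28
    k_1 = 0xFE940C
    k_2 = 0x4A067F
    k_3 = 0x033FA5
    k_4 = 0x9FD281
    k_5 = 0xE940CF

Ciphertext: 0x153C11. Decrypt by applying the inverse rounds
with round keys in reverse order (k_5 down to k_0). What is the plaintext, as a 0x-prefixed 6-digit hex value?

s_0 = ciphertext = 0x153C11
s_1 = InvRound(s_0, k_5) = 0x693153
s_2 = InvRound(s_1, k_4) = 0xEF3693
s_3 = InvRound(s_2, k_3) = 0xC2DEF3
s_4 = InvRound(s_3, k_2) = 0x343C2D
s_5 = InvRound(s_4, k_1) = 0xFD9343
s_6 = InvRound(s_5, k_0) = 0x309FD9

0x309FD9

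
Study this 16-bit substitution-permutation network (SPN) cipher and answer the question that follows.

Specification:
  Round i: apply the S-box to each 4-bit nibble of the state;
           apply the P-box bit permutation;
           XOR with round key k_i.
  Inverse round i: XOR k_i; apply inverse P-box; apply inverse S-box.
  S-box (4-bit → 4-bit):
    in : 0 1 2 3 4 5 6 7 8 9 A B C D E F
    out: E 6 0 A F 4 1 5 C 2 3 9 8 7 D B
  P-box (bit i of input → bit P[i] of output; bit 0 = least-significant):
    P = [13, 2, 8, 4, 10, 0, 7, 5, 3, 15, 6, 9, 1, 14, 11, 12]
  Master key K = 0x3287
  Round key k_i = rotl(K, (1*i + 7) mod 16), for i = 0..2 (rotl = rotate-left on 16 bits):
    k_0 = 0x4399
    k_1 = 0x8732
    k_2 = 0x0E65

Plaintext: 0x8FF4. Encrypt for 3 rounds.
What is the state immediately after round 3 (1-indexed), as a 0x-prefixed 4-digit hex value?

s_0 = plaintext = 0x8FF4
s_1 = Round(s_0, k_0) = 0xFCA4
s_2 = Round(s_1, k_1) = 0xF025
s_3 = Round(s_2, k_2) = 0xDD27

0xDD27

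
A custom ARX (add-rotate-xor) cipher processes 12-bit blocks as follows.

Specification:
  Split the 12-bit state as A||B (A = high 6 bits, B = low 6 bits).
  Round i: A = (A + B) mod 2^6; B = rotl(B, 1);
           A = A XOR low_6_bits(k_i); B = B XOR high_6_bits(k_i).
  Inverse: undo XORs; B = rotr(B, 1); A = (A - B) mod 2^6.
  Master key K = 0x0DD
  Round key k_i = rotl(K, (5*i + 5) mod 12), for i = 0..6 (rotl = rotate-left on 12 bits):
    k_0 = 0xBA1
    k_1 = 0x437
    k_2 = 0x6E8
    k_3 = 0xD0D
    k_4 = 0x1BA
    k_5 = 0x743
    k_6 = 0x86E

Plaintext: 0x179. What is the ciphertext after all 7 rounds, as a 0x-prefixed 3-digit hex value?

0x546

s_0 = plaintext = 0x179
s_1 = Round(s_0, k_0) = 0x7DD
s_2 = Round(s_1, k_1) = 0x2EA
s_3 = Round(s_2, k_2) = 0x74E
s_4 = Round(s_3, k_3) = 0x9A8
s_5 = Round(s_4, k_4) = 0xD17
s_6 = Round(s_5, k_5) = 0x233
s_7 = Round(s_6, k_6) = 0x546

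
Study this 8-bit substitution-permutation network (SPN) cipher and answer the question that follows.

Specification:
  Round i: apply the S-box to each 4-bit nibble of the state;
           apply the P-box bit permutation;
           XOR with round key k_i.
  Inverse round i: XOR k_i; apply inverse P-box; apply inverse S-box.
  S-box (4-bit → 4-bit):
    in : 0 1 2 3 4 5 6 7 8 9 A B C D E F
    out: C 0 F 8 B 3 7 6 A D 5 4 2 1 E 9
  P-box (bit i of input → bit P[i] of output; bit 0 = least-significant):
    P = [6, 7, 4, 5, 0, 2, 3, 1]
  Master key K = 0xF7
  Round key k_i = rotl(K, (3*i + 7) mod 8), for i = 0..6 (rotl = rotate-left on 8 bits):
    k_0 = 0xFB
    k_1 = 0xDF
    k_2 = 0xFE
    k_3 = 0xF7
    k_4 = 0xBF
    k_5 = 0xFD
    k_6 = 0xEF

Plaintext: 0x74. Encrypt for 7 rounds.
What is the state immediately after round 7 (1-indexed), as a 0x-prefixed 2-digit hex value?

s_0 = plaintext = 0x74
s_1 = Round(s_0, k_0) = 0x17
s_2 = Round(s_1, k_1) = 0x4F
s_3 = Round(s_2, k_2) = 0x99
s_4 = Round(s_3, k_3) = 0x8C
s_5 = Round(s_4, k_4) = 0x39
s_6 = Round(s_5, k_5) = 0x8F
s_7 = Round(s_6, k_6) = 0x89

0x89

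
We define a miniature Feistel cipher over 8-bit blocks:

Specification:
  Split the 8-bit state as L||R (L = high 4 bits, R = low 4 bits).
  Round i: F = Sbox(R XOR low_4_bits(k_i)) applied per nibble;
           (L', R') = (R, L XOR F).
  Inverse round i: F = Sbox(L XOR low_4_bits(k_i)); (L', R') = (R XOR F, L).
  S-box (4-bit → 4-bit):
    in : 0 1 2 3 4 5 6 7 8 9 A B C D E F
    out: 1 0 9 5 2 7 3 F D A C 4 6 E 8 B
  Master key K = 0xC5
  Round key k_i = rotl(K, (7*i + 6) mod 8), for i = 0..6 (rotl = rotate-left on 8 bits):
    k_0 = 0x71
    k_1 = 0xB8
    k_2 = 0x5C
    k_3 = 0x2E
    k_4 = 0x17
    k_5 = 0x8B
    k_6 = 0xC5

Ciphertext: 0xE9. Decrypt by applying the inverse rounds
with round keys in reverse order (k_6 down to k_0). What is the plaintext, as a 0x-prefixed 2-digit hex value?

0xC1

s_0 = ciphertext = 0xE9
s_1 = InvRound(s_0, k_6) = 0xDE
s_2 = InvRound(s_1, k_5) = 0xDD
s_3 = InvRound(s_2, k_4) = 0x1D
s_4 = InvRound(s_3, k_3) = 0x61
s_5 = InvRound(s_4, k_2) = 0xD6
s_6 = InvRound(s_5, k_1) = 0x1D
s_7 = InvRound(s_6, k_0) = 0xC1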